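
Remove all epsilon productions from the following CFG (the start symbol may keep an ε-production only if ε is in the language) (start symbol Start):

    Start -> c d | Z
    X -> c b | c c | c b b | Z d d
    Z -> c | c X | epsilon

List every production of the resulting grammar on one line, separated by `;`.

Nullable set = {Start, Z}.
ε ∈ L(G) since Start is nullable, so keep Start → ε.
Add the nullable-subset variants: X → Z d d gives Z d d | d d.

Start -> c d | Z | epsilon; X -> c b | c c | c b b | Z d d | d d; Z -> c | c X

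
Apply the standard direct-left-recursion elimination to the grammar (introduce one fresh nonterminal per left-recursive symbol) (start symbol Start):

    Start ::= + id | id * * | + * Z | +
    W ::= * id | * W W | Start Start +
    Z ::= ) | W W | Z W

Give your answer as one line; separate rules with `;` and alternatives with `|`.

Z is directly left-recursive.
For Z: α = {W}, β = {), W W}. Rewrite as Z → β Z1 and Z1 → α Z1 | ε.

Start ::= + id | id * * | + * Z | +; W ::= * id | * W W | Start Start +; Z ::= ) Z1 | W W Z1; Z1 ::= W Z1 | epsilon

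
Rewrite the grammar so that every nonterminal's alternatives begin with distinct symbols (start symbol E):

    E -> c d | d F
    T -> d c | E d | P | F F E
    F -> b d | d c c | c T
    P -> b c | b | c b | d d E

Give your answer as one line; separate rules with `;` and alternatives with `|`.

E -> c d | d F; T -> d c | E d | P | F F E; F -> b d | d c c | c T; P -> c b | d d E | b P'; P' -> c | ε

P has alternatives sharing prefix 'b': factor to P → b P' with P' → c | ε.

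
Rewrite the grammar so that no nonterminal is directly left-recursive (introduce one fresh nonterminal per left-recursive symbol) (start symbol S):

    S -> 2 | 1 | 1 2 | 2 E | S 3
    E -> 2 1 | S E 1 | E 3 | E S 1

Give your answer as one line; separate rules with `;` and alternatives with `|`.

S -> 2 S' | 1 S' | 1 2 S' | 2 E S'; E -> 2 1 E' | S E 1 E'; S' -> 3 S' | eps; E' -> 3 E' | S 1 E' | eps

Left recursion appears on S, E.
For S: α = {3}, β = {2, 1, 1 2, 2 E}. Rewrite as S → β S' and S' → α S' | ε.
For E: α = {3, S 1}, β = {2 1, S E 1}. Rewrite as E → β E' and E' → α E' | ε.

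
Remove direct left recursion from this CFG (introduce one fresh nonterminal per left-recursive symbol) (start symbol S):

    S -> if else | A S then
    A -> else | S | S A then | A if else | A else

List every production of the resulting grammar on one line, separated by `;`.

S -> if else | A S then; A -> else A' | S A' | S A then A'; A' -> if else A' | else A' | epsilon

Left recursion appears on A.
For A: α = {if else, else}, β = {else, S, S A then}. Rewrite as A → β A' and A' → α A' | ε.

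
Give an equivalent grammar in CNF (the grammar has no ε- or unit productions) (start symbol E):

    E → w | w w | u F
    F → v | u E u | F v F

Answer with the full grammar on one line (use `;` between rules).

Introduce a nonterminal for each terminal appearing in a rule of length ≥ 2: X1 → w, X2 → u, X3 → v.
Binarize each right-hand side of length ≥ 3 by chaining fresh nonterminals (Y1, Y2, …): affected rules were F → X2 E X2; F → F X3 F.

E → w | X1 X1 | X2 F; F → v | X2 Y1 | F Y2; X1 → w; X2 → u; X3 → v; Y1 → E X2; Y2 → X3 F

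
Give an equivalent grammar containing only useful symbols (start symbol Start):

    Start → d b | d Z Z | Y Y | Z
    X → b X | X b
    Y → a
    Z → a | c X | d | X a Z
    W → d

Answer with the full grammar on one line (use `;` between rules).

Generating nonterminals: {Start, W, Y, Z}.
Reachable from Start after that: {Start, Y, Z}.
Removed useless symbols: {W, X} and every production mentioning them.

Start → d b | d Z Z | Y Y | Z; Y → a; Z → a | d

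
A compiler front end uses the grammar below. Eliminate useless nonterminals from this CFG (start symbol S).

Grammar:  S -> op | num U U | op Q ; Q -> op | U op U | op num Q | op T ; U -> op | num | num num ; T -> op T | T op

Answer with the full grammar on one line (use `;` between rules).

Generating nonterminals: {Q, S, U}.
Reachable from S after that: {Q, S, U}.
Removed useless symbols: {T} and every production mentioning them.

S -> op | num U U | op Q; Q -> op | U op U | op num Q; U -> op | num | num num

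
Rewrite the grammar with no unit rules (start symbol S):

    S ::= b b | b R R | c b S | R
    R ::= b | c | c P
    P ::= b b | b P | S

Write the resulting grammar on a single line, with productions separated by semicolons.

S ::= b b | b R R | c b S | b | c | c P; R ::= b | c | c P; P ::= b b | b R R | c b S | b P | b | c | c P

Unit pairs: P ⇒* {R, S}; S ⇒* {R}.
For every A with A ⇒* B via unit rules, add B's non-unit alternatives to A; then delete every rule of the form X → Y.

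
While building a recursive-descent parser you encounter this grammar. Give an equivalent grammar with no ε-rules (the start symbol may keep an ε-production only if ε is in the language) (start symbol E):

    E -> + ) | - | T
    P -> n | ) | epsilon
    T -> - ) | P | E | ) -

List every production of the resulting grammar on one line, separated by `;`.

The nullable symbols are {E, P, T}.
ε ∈ L(G) since E is nullable, so keep E → ε.

E -> + ) | - | T | ε; P -> n | ); T -> - ) | P | E | ) -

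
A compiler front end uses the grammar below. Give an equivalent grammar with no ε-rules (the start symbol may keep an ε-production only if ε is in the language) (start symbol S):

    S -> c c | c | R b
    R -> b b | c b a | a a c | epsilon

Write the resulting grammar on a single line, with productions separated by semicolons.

The nullable symbols are {R}.
ε ∉ L(G), so no ε-production is kept.
For each production, add variants omitting each subset of nullable occurrences: S → R b gives R b | b.

S -> c c | c | R b | b; R -> b b | c b a | a a c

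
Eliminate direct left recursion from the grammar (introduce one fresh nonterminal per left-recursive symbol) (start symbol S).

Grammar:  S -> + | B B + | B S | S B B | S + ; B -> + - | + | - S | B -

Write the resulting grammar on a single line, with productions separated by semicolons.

S -> + S' | B B + S' | B S S'; B -> + - B' | + B' | - S B'; S' -> B B S' | + S' | epsilon; B' -> - B' | epsilon

Directly left-recursive nonterminals: S, B.
For S: α = {B B, +}, β = {+, B B +, B S}. Rewrite as S → β S' and S' → α S' | ε.
For B: α = {-}, β = {+ -, +, - S}. Rewrite as B → β B' and B' → α B' | ε.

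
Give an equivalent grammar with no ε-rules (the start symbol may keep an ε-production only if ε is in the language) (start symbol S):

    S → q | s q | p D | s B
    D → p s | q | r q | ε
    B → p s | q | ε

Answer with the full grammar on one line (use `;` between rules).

The nullable symbols are {B, D}.
ε ∉ L(G), so no ε-production is kept.
Expand every rule over subsets of its nullable positions: S → p D gives p D | p. S → s B gives s B | s.

S → q | s q | p D | p | s B | s; D → p s | q | r q; B → p s | q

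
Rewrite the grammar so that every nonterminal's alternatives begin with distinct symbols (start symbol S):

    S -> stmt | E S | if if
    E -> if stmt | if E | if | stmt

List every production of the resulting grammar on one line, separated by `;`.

S -> stmt | E S | if if; E -> stmt | if E'; E' -> stmt | E | ε

E has alternatives sharing prefix 'if': factor to E → if E' with E' → stmt | E | ε.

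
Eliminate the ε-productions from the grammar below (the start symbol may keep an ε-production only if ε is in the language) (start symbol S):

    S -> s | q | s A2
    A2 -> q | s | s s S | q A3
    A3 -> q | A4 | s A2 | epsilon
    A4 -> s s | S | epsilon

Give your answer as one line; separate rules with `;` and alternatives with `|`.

S -> s | q | s A2; A2 -> q | s | s s S | q A3; A3 -> q | A4 | s A2; A4 -> s s | S

The nullable symbols are {A3, A4}.
ε ∉ L(G), so no ε-production is kept.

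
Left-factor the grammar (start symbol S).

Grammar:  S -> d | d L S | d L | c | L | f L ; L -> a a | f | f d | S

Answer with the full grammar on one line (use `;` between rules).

S -> c | L | f L | d S'; L -> a a | S | f L'; S' -> ε | L S''; L' -> ε | d; S'' -> S | ε

S has alternatives sharing prefix 'd': factor to S → d S' with S' → ε | L S | L.
L has alternatives sharing prefix 'f': factor to L → f L' with L' → ε | d.
S' has alternatives sharing prefix 'L': factor to S' → L S'' with S'' → S | ε.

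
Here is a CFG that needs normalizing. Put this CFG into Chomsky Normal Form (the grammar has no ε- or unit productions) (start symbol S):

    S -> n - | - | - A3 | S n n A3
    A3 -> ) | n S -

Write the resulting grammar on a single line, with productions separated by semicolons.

S -> X1 X2 | - | X2 A3 | S Y1; A3 -> ) | X1 Y3; X1 -> n; X2 -> -; Y1 -> X1 Y2; Y2 -> X1 A3; Y3 -> S X2

Introduce a nonterminal for each terminal appearing in a rule of length ≥ 2: X1 → n, X2 → -.
Binarize each right-hand side of length ≥ 3 by chaining fresh nonterminals (Y1, Y2, …): affected rules were S → S X1 X1 A3; A3 → X1 S X2.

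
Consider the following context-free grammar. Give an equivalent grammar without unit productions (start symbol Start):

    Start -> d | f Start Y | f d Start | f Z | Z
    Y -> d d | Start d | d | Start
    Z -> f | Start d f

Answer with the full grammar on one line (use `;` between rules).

Start -> f | Start d f | d | f Start Y | f d Start | f Z; Y -> f | Start d f | d | f Start Y | f d Start | f Z | d d | Start d; Z -> f | Start d f

Unit pairs: Start ⇒* {Z}; Y ⇒* {Start, Z}.
For every A with A ⇒* B via unit rules, add B's non-unit alternatives to A; then delete every rule of the form X → Y.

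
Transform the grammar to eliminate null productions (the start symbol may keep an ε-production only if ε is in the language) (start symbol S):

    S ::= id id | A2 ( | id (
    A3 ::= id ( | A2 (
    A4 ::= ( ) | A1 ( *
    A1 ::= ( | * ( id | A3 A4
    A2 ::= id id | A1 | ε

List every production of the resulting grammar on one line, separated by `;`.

S ::= id id | A2 ( | ( | id (; A3 ::= id ( | A2 ( | (; A4 ::= ( ) | A1 ( *; A1 ::= ( | * ( id | A3 A4; A2 ::= id id | A1

The nullable symbols are {A2}.
ε ∉ L(G), so no ε-production is kept.
For each production, add variants omitting each subset of nullable occurrences: S → A2 ( gives A2 ( | (. A3 → A2 ( gives A2 ( | (.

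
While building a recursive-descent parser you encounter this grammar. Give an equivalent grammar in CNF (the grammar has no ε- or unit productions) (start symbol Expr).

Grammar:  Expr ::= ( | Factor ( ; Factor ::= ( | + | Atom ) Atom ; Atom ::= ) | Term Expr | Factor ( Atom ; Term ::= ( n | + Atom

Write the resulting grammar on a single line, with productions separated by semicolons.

Introduce a nonterminal for each terminal appearing in a rule of length ≥ 2: X1 → (, X2 → ), X3 → n, X4 → +.
Binarize each right-hand side of length ≥ 3 by chaining fresh nonterminals (Y1, Y2, …): affected rules were Factor → Atom X2 Atom; Atom → Factor X1 Atom.

Expr ::= ( | Factor X1; Factor ::= ( | + | Atom Y1; Atom ::= ) | Term Expr | Factor Y2; Term ::= X1 X3 | X4 Atom; X1 ::= (; X2 ::= ); X3 ::= n; X4 ::= +; Y1 ::= X2 Atom; Y2 ::= X1 Atom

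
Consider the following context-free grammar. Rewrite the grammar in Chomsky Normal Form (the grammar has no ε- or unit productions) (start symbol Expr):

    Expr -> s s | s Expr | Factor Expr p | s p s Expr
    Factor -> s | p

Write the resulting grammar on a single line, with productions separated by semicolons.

Expr -> X1 X1 | X1 Expr | Factor Y1 | X1 Y2; Factor -> s | p; X1 -> s; X2 -> p; Y1 -> Expr X2; Y2 -> X2 Y3; Y3 -> X1 Expr

Introduce a nonterminal for each terminal appearing in a rule of length ≥ 2: X1 → s, X2 → p.
Binarize each right-hand side of length ≥ 3 by chaining fresh nonterminals (Y1, Y2, …): affected rules were Expr → Factor Expr X2; Expr → X1 X2 X1 Expr.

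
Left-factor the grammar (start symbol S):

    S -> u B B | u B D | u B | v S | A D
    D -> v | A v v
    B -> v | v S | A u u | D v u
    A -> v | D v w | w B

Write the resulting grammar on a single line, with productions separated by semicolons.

S has alternatives sharing prefix 'u B': factor to S → u B S' with S' → B | D | ε.
B has alternatives sharing prefix 'v': factor to B → v B' with B' → ε | S.

S -> v S | A D | u B S'; D -> v | A v v; B -> A u u | D v u | v B'; A -> v | D v w | w B; S' -> B | D | eps; B' -> eps | S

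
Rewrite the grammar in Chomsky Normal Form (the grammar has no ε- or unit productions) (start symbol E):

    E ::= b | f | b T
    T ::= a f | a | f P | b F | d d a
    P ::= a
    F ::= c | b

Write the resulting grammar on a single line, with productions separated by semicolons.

Introduce a nonterminal for each terminal appearing in a rule of length ≥ 2: X1 → b, X2 → a, X3 → f, X4 → d.
Binarize each right-hand side of length ≥ 3 by chaining fresh nonterminals (Y1, Y2, …): affected rules were T → X4 X4 X2.

E ::= b | f | X1 T; T ::= X2 X3 | a | X3 P | X1 F | X4 Y1; P ::= a; F ::= c | b; X1 ::= b; X2 ::= a; X3 ::= f; X4 ::= d; Y1 ::= X4 X2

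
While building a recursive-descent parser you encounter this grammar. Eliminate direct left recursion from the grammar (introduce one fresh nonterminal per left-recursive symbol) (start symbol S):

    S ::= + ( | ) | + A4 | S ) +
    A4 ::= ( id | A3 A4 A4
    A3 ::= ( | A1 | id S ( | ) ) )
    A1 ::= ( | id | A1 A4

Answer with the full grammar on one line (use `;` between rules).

S ::= + ( S' | ) S' | + A4 S'; A4 ::= ( id | A3 A4 A4; A3 ::= ( | A1 | id S ( | ) ) ); A1 ::= ( A1' | id A1'; S' ::= ) + S' | ε; A1' ::= A4 A1' | ε

Left recursion appears on S, A1.
For S: α = {) +}, β = {+ (, ), + A4}. Rewrite as S → β S' and S' → α S' | ε.
For A1: α = {A4}, β = {(, id}. Rewrite as A1 → β A1' and A1' → α A1' | ε.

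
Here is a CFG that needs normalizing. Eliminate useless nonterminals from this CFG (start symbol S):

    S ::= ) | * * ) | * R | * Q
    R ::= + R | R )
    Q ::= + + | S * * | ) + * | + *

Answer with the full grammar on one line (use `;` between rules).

S ::= ) | * * ) | * Q; Q ::= + + | S * * | ) + * | + *

Generating nonterminals: {Q, S}.
Reachable from S after that: {Q, S}.
Removed useless symbols: {R} and every production mentioning them.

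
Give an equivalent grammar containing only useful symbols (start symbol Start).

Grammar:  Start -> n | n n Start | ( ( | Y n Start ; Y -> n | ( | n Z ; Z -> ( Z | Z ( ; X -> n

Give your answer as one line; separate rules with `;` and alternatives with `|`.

Start -> n | n n Start | ( ( | Y n Start; Y -> n | (

Generating nonterminals: {Start, X, Y}.
Reachable from Start after that: {Start, Y}.
Removed useless symbols: {X, Z} and every production mentioning them.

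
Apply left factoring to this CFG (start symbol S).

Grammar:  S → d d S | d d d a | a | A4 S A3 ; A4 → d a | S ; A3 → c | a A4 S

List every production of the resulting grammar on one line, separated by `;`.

S → a | A4 S A3 | d d S'; A4 → d a | S; A3 → c | a A4 S; S' → S | d a

S has alternatives sharing prefix 'd d': factor to S → d d S' with S' → S | d a.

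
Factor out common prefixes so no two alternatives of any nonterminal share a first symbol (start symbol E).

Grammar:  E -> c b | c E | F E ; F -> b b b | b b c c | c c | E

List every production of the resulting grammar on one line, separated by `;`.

E -> F E | c E'; F -> c c | E | b b F'; E' -> b | E; F' -> b | c c

E has alternatives sharing prefix 'c': factor to E → c E' with E' → b | E.
F has alternatives sharing prefix 'b b': factor to F → b b F' with F' → b | c c.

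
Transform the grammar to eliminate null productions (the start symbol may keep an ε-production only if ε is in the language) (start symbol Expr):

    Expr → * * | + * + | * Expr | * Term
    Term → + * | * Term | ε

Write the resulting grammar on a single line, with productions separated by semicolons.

Nullable set = {Term}.
ε ∉ L(G), so no ε-production is kept.
Expand every rule over subsets of its nullable positions: Expr → * Term gives * Term | *. Term → * Term gives * Term | *.

Expr → * * | + * + | * Expr | * Term | *; Term → + * | * Term | *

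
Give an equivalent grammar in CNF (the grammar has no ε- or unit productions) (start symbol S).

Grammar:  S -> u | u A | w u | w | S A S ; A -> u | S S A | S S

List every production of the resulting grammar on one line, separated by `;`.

Introduce a nonterminal for each terminal appearing in a rule of length ≥ 2: X1 → u, X2 → w.
Binarize each right-hand side of length ≥ 3 by chaining fresh nonterminals (Y1, Y2, …): affected rules were S → S A S; A → S S A.

S -> u | X1 A | X2 X1 | w | S Y1; A -> u | S Y2 | S S; X1 -> u; X2 -> w; Y1 -> A S; Y2 -> S A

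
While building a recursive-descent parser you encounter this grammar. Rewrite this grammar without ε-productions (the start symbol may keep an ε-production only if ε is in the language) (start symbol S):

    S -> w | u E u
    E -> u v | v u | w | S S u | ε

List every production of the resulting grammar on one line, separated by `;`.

S -> w | u E u | u u; E -> u v | v u | w | S S u

Nullable nonterminals: {E}.
ε ∉ L(G), so no ε-production is kept.
Add the nullable-subset variants: S → u E u gives u E u | u u.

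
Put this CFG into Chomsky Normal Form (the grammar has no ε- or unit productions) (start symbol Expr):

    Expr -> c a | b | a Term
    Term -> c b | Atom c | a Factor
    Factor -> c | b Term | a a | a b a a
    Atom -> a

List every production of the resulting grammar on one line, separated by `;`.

Expr -> X1 X2 | b | X2 Term; Term -> X1 X3 | Atom X1 | X2 Factor; Factor -> c | X3 Term | X2 X2 | X2 Y1; Atom -> a; X1 -> c; X2 -> a; X3 -> b; Y1 -> X3 Y2; Y2 -> X2 X2

Introduce a nonterminal for each terminal appearing in a rule of length ≥ 2: X1 → c, X2 → a, X3 → b.
Binarize each right-hand side of length ≥ 3 by chaining fresh nonterminals (Y1, Y2, …): affected rules were Factor → X2 X3 X2 X2.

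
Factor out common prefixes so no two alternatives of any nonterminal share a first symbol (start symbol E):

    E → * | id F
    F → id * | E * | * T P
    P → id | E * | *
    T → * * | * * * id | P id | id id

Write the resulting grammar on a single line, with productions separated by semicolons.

E → * | id F; F → id * | E * | * T P; P → id | E * | *; T → P id | id id | * * T'; T' → ε | * id

T has alternatives sharing prefix '* *': factor to T → * * T' with T' → ε | * id.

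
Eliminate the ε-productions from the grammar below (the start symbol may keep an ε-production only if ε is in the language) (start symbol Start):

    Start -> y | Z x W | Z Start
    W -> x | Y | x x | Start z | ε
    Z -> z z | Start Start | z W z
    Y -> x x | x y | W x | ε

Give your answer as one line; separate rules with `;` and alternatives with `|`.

Start -> y | Z x W | Z x | Z Start; W -> x | Y | x x | Start z; Z -> z z | Start Start | z W z; Y -> x x | x y | W x | x

The nullable symbols are {W, Y}.
ε ∉ L(G), so no ε-production is kept.
Add the nullable-subset variants: Start → Z x W gives Z x W | Z x. Y → W x gives W x | x.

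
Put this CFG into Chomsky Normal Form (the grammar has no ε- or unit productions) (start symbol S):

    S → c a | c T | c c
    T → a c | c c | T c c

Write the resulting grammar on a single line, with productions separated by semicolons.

Introduce a nonterminal for each terminal appearing in a rule of length ≥ 2: X1 → c, X2 → a.
Binarize each right-hand side of length ≥ 3 by chaining fresh nonterminals (Y1, Y2, …): affected rules were T → T X1 X1.

S → X1 X2 | X1 T | X1 X1; T → X2 X1 | X1 X1 | T Y1; X1 → c; X2 → a; Y1 → X1 X1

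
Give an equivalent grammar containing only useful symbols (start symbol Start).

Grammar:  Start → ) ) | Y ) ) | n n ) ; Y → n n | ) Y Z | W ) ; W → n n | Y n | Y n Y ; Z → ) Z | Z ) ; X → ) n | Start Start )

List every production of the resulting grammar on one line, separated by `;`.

Start → ) ) | Y ) ) | n n ); Y → n n | W ); W → n n | Y n | Y n Y

Generating nonterminals: {Start, W, X, Y}.
Reachable from Start after that: {Start, W, Y}.
Removed useless symbols: {X, Z} and every production mentioning them.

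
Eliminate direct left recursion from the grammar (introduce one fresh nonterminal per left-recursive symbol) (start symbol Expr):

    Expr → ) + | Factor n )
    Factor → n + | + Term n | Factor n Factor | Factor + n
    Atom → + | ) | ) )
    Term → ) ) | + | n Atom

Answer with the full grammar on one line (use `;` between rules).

Expr → ) + | Factor n ); Factor → n + Factor1 | + Term n Factor1; Atom → + | ) | ) ); Term → ) ) | + | n Atom; Factor1 → n Factor Factor1 | + n Factor1 | ε

Factor is directly left-recursive.
For Factor: α = {n Factor, + n}, β = {n +, + Term n}. Rewrite as Factor → β Factor1 and Factor1 → α Factor1 | ε.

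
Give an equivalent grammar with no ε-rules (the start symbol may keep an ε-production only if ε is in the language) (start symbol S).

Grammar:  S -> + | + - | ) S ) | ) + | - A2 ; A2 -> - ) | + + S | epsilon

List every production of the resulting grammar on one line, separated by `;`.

S -> + | + - | ) S ) | ) + | - A2 | -; A2 -> - ) | + + S

Nullable nonterminals: {A2}.
ε ∉ L(G), so no ε-production is kept.
For each production, add variants omitting each subset of nullable occurrences: S → - A2 gives - A2 | -.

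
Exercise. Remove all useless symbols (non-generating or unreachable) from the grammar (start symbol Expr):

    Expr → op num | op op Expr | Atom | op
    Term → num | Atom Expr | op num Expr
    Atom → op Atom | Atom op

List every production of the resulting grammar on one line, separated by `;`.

Expr → op num | op op Expr | op

Generating nonterminals: {Expr, Term}.
Reachable from Expr after that: {Expr}.
Removed useless symbols: {Atom, Term} and every production mentioning them.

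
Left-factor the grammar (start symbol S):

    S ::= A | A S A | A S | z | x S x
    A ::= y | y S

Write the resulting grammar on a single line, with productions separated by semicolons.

S has alternatives sharing prefix 'A': factor to S → A S' with S' → ε | S A | S.
A has alternatives sharing prefix 'y': factor to A → y A' with A' → ε | S.
S' has alternatives sharing prefix 'S': factor to S' → S S'' with S'' → A | ε.

S ::= z | x S x | A S'; A ::= y A'; S' ::= epsilon | S S''; A' ::= epsilon | S; S'' ::= A | epsilon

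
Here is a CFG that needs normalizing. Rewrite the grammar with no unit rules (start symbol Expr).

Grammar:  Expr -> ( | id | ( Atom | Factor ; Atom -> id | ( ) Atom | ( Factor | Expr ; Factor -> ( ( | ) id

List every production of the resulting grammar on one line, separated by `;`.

Expr -> ( ( | ) id | ( | id | ( Atom; Atom -> id | ( ) Atom | ( Factor | ( ( | ) id | ( | ( Atom; Factor -> ( ( | ) id

Unit pairs: Atom ⇒* {Expr, Factor}; Expr ⇒* {Factor}.
For each unit pair (A, B), copy every non-unit production of B to A, then drop all unit productions.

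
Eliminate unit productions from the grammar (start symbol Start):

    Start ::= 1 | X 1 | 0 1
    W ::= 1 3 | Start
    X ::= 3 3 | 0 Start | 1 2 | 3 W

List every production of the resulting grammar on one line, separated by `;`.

Start ::= 1 | X 1 | 0 1; W ::= 1 | X 1 | 0 1 | 1 3; X ::= 3 3 | 0 Start | 1 2 | 3 W

Unit pairs: W ⇒* {Start}.
Replace each nonterminal's rules with the union of the non-unit rules of every nonterminal it unit-derives.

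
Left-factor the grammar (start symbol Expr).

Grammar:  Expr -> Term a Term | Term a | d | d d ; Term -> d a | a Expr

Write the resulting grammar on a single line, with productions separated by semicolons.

Expr has alternatives sharing prefix 'Term a': factor to Expr → Term a Expr1 with Expr1 → Term | ε.
Expr has alternatives sharing prefix 'd': factor to Expr → d Expr2 with Expr2 → ε | d.

Expr -> Term a Expr1 | d Expr2; Term -> d a | a Expr; Expr1 -> Term | epsilon; Expr2 -> epsilon | d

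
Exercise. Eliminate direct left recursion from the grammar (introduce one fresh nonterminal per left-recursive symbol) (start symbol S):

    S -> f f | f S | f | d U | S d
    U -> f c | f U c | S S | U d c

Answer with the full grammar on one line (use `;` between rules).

S -> f f S' | f S S' | f S' | d U S'; U -> f c U' | f U c U' | S S U'; S' -> d S' | ε; U' -> d c U' | ε

S, U are directly left-recursive.
For S: α = {d}, β = {f f, f S, f, d U}. Rewrite as S → β S' and S' → α S' | ε.
For U: α = {d c}, β = {f c, f U c, S S}. Rewrite as U → β U' and U' → α U' | ε.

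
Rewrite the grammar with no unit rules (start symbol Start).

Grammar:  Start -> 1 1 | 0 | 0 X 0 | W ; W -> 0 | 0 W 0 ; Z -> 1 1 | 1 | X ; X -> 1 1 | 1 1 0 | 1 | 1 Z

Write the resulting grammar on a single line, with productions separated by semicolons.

Start -> 1 1 | 0 | 0 X 0 | 0 W 0; W -> 0 | 0 W 0; Z -> 1 1 | 1 | 1 1 0 | 1 Z; X -> 1 1 | 1 1 0 | 1 | 1 Z

Unit pairs: Start ⇒* {W}; Z ⇒* {X}.
For each unit pair (A, B), copy every non-unit production of B to A, then drop all unit productions.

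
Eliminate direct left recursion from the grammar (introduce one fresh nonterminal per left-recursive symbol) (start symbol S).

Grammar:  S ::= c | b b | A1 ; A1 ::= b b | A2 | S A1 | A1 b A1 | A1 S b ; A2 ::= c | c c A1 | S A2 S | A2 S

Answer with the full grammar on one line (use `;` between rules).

S ::= c | b b | A1; A1 ::= b b A1' | A2 A1' | S A1 A1'; A2 ::= c A2' | c c A1 A2' | S A2 S A2'; A1' ::= b A1 A1' | S b A1' | epsilon; A2' ::= S A2' | epsilon

Left recursion appears on A1, A2.
For A1: α = {b A1, S b}, β = {b b, A2, S A1}. Rewrite as A1 → β A1' and A1' → α A1' | ε.
For A2: α = {S}, β = {c, c c A1, S A2 S}. Rewrite as A2 → β A2' and A2' → α A2' | ε.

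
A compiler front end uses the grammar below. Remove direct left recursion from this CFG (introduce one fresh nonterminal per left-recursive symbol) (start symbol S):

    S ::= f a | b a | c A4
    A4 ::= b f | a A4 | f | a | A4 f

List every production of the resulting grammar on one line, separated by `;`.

Directly left-recursive nonterminal: A4.
For A4: α = {f}, β = {b f, a A4, f, a}. Rewrite as A4 → β A4' and A4' → α A4' | ε.

S ::= f a | b a | c A4; A4 ::= b f A4' | a A4 A4' | f A4' | a A4'; A4' ::= f A4' | eps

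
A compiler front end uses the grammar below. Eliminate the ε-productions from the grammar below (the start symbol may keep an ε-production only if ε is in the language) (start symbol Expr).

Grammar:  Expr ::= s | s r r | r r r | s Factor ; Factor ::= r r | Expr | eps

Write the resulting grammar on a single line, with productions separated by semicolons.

Expr ::= s | s r r | r r r | s Factor; Factor ::= r r | Expr

The nullable symbols are {Factor}.
ε ∉ L(G), so no ε-production is kept.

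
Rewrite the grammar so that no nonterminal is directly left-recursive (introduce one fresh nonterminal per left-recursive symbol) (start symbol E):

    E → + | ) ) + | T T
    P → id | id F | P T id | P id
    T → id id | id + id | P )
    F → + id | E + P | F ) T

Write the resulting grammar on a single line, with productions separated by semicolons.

E → + | ) ) + | T T; P → id P' | id F P'; T → id id | id + id | P ); F → + id F' | E + P F'; P' → T id P' | id P' | eps; F' → ) T F' | eps

Left recursion appears on P, F.
For P: α = {T id, id}, β = {id, id F}. Rewrite as P → β P' and P' → α P' | ε.
For F: α = {) T}, β = {+ id, E + P}. Rewrite as F → β F' and F' → α F' | ε.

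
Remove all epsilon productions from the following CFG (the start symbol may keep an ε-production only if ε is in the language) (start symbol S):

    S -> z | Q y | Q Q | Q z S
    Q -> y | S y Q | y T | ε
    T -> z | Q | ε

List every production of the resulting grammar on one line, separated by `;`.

Nullable set = {Q, S, T}.
ε ∈ L(G) since S is nullable, so keep S → ε.
Add the nullable-subset variants: S → Q y gives Q y | y. S → Q Q gives Q Q | Q. S → Q z S gives Q z S | Q z | z S. Q → S y Q gives S y Q | S y | y Q.

S -> z | Q y | y | Q Q | Q | Q z S | Q z | z S | ε; Q -> y | S y Q | S y | y Q | y T; T -> z | Q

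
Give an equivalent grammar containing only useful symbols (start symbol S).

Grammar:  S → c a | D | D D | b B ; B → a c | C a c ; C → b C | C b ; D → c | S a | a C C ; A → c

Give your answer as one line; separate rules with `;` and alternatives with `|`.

S → c a | D | D D | b B; B → a c; D → c | S a

Generating nonterminals: {A, B, D, S}.
Reachable from S after that: {B, D, S}.
Removed useless symbols: {A, C} and every production mentioning them.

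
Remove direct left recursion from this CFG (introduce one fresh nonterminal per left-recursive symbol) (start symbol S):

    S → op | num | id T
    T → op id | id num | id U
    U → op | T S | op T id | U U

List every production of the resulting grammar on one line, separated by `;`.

S → op | num | id T; T → op id | id num | id U; U → op U' | T S U' | op T id U'; U' → U U' | epsilon

Directly left-recursive nonterminal: U.
For U: α = {U}, β = {op, T S, op T id}. Rewrite as U → β U' and U' → α U' | ε.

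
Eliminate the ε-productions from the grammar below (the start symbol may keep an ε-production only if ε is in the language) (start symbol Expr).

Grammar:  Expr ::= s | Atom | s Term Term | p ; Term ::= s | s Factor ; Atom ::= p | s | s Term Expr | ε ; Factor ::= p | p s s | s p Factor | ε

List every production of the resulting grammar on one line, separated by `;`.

Expr ::= s | Atom | s Term Term | p | ε; Term ::= s | s Factor; Atom ::= p | s | s Term Expr | s Term; Factor ::= p | p s s | s p Factor | s p

Nullable nonterminals: {Atom, Expr, Factor}.
ε ∈ L(G) since Expr is nullable, so keep Expr → ε.
For each production, add variants omitting each subset of nullable occurrences: Atom → s Term Expr gives s Term Expr | s Term. Factor → s p Factor gives s p Factor | s p.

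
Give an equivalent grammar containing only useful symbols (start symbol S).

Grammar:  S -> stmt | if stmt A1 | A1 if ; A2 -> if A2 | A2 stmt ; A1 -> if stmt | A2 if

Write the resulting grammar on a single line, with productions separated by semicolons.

S -> stmt | if stmt A1 | A1 if; A1 -> if stmt

Generating nonterminals: {A1, S}.
Reachable from S after that: {A1, S}.
Removed useless symbols: {A2} and every production mentioning them.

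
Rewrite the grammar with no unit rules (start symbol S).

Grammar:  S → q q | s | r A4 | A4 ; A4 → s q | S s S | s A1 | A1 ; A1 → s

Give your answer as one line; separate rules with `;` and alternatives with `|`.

S → s q | S s S | s A1 | s | q q | r A4; A4 → s q | S s S | s A1 | s; A1 → s

Unit pairs: A4 ⇒* {A1}; S ⇒* {A1, A4}.
For each unit pair (A, B), copy every non-unit production of B to A, then drop all unit productions.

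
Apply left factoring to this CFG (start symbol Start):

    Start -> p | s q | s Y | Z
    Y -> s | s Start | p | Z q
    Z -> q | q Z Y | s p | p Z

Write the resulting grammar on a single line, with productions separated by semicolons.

Start -> p | Z | s Start1; Y -> p | Z q | s Y1; Z -> s p | p Z | q Z1; Start1 -> q | Y; Y1 -> ε | Start; Z1 -> ε | Z Y

Start has alternatives sharing prefix 's': factor to Start → s Start1 with Start1 → q | Y.
Y has alternatives sharing prefix 's': factor to Y → s Y1 with Y1 → ε | Start.
Z has alternatives sharing prefix 'q': factor to Z → q Z1 with Z1 → ε | Z Y.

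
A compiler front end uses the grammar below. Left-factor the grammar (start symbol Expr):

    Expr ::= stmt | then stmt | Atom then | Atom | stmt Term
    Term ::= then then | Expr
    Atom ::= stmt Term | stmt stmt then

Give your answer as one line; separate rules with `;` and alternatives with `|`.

Expr ::= then stmt | stmt Expr1 | Atom Expr2; Term ::= then then | Expr; Atom ::= stmt Atom1; Expr1 ::= epsilon | Term; Expr2 ::= then | epsilon; Atom1 ::= Term | stmt then

Expr has alternatives sharing prefix 'stmt': factor to Expr → stmt Expr1 with Expr1 → ε | Term.
Expr has alternatives sharing prefix 'Atom': factor to Expr → Atom Expr2 with Expr2 → then | ε.
Atom has alternatives sharing prefix 'stmt': factor to Atom → stmt Atom1 with Atom1 → Term | stmt then.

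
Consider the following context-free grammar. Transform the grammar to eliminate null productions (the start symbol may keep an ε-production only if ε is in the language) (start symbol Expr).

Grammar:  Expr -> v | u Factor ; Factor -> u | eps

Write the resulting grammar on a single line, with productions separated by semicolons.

Expr -> v | u Factor | u; Factor -> u

Nullable nonterminals: {Factor}.
ε ∉ L(G), so no ε-production is kept.
Add the nullable-subset variants: Expr → u Factor gives u Factor | u.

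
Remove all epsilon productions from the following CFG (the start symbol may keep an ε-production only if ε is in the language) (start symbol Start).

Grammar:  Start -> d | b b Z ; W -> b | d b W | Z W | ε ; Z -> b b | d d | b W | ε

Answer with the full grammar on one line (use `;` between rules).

Nullable nonterminals: {W, Z}.
ε ∉ L(G), so no ε-production is kept.
Expand every rule over subsets of its nullable positions: Start → b b Z gives b b Z | b b. W → d b W gives d b W | d b. W → Z W gives Z W | Z. Z → b W gives b W | b.

Start -> d | b b Z | b b; W -> b | d b W | d b | Z W | Z; Z -> b b | d d | b W | b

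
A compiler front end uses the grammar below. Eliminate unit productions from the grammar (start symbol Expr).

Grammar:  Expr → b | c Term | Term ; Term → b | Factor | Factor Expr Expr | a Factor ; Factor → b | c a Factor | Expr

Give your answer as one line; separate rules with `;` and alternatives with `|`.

Expr → b | Factor Expr Expr | a Factor | c a Factor | c Term; Term → b | Factor Expr Expr | a Factor | c a Factor | c Term; Factor → b | Factor Expr Expr | a Factor | c a Factor | c Term

Unit pairs: Expr ⇒* {Factor, Term}; Factor ⇒* {Expr, Term}; Term ⇒* {Expr, Factor}.
For each unit pair (A, B), copy every non-unit production of B to A, then drop all unit productions.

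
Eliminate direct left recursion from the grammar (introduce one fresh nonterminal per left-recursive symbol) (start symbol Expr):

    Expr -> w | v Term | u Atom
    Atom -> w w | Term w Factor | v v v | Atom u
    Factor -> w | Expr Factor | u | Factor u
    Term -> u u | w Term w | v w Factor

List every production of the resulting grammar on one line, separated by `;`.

Atom, Factor are directly left-recursive.
For Atom: α = {u}, β = {w w, Term w Factor, v v v}. Rewrite as Atom → β Atom1 and Atom1 → α Atom1 | ε.
For Factor: α = {u}, β = {w, Expr Factor, u}. Rewrite as Factor → β Factor1 and Factor1 → α Factor1 | ε.

Expr -> w | v Term | u Atom; Atom -> w w Atom1 | Term w Factor Atom1 | v v v Atom1; Factor -> w Factor1 | Expr Factor Factor1 | u Factor1; Term -> u u | w Term w | v w Factor; Atom1 -> u Atom1 | ε; Factor1 -> u Factor1 | ε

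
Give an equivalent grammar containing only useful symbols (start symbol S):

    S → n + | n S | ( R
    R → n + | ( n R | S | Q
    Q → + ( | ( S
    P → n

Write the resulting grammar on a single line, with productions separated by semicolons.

Generating nonterminals: {P, Q, R, S}.
Reachable from S after that: {Q, R, S}.
Removed useless symbols: {P} and every production mentioning them.

S → n + | n S | ( R; R → n + | ( n R | S | Q; Q → + ( | ( S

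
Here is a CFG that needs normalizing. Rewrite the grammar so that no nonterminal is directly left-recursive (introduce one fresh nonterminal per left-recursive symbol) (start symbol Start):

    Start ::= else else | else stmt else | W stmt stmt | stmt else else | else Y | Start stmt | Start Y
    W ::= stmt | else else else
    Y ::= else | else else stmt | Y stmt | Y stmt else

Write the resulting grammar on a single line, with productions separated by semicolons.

Start, Y are directly left-recursive.
For Start: α = {stmt, Y}, β = {else else, else stmt else, W stmt stmt, stmt else else, else Y}. Rewrite as Start → β Start1 and Start1 → α Start1 | ε.
For Y: α = {stmt, stmt else}, β = {else, else else stmt}. Rewrite as Y → β Y1 and Y1 → α Y1 | ε.

Start ::= else else Start1 | else stmt else Start1 | W stmt stmt Start1 | stmt else else Start1 | else Y Start1; W ::= stmt | else else else; Y ::= else Y1 | else else stmt Y1; Start1 ::= stmt Start1 | Y Start1 | ε; Y1 ::= stmt Y1 | stmt else Y1 | ε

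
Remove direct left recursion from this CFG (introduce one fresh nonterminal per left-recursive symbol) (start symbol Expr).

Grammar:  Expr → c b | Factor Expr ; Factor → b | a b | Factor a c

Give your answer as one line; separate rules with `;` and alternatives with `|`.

Directly left-recursive nonterminal: Factor.
For Factor: α = {a c}, β = {b, a b}. Rewrite as Factor → β Factor1 and Factor1 → α Factor1 | ε.

Expr → c b | Factor Expr; Factor → b Factor1 | a b Factor1; Factor1 → a c Factor1 | ε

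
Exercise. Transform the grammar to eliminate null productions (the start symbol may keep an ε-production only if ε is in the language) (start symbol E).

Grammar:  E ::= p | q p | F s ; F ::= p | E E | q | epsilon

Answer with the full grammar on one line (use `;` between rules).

E ::= p | q p | F s | s; F ::= p | E E | q

The nullable symbols are {F}.
ε ∉ L(G), so no ε-production is kept.
Add the nullable-subset variants: E → F s gives F s | s.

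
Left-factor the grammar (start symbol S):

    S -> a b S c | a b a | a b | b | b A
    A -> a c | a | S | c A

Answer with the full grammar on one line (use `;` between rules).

S has alternatives sharing prefix 'a b': factor to S → a b S' with S' → S c | a | ε.
S has alternatives sharing prefix 'b': factor to S → b S'' with S'' → ε | A.
A has alternatives sharing prefix 'a': factor to A → a A' with A' → c | ε.

S -> a b S' | b S''; A -> S | c A | a A'; S' -> S c | a | ε; S'' -> ε | A; A' -> c | ε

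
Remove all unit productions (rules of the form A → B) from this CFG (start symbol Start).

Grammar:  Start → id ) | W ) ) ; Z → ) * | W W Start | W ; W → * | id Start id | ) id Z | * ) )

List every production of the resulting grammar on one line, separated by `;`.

Unit pairs: Z ⇒* {W}.
For every A with A ⇒* B via unit rules, add B's non-unit alternatives to A; then delete every rule of the form X → Y.

Start → id ) | W ) ); Z → ) * | W W Start | * | id Start id | ) id Z | * ) ); W → * | id Start id | ) id Z | * ) )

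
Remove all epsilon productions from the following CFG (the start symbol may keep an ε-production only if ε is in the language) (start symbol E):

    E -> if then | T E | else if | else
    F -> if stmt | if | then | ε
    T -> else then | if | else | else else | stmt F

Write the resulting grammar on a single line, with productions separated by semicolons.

Nullable nonterminals: {F}.
ε ∉ L(G), so no ε-production is kept.
Expand every rule over subsets of its nullable positions: T → stmt F gives stmt F | stmt.

E -> if then | T E | else if | else; F -> if stmt | if | then; T -> else then | if | else | else else | stmt F | stmt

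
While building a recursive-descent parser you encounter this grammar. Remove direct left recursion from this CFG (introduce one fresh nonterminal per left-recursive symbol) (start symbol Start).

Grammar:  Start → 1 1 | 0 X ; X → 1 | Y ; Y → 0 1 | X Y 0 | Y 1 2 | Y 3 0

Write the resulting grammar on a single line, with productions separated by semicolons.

Start → 1 1 | 0 X; X → 1 | Y; Y → 0 1 Y1 | X Y 0 Y1; Y1 → 1 2 Y1 | 3 0 Y1 | ε

Directly left-recursive nonterminal: Y.
For Y: α = {1 2, 3 0}, β = {0 1, X Y 0}. Rewrite as Y → β Y1 and Y1 → α Y1 | ε.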